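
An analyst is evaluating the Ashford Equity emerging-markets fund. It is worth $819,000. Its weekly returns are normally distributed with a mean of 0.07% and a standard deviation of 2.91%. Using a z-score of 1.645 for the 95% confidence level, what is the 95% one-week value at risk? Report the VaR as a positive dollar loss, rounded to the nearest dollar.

Return at the 95% tail: μ − z·σ = 0.07% − 1.645 × 2.91% = 0.07 − 4.78695 = -4.71695%
VaR = −(-4.71695%) × $819,000 = 4.71695% × $819,000 = $38,632

$38,632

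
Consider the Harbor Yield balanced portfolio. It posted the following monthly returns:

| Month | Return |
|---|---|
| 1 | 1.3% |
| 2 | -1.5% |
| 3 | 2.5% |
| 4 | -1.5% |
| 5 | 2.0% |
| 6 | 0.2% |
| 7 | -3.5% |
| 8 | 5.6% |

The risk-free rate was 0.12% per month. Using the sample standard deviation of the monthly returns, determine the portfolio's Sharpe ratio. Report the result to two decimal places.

r̄ = (1.3 − 1.5 + 2.5 − 1.5 + 2 + 0.2 − 3.5 + 5.6) / 8 = 5.10 / 8 = 0.6375%
Sample std dev = √[56.8388 / 7] = 2.8495%
Sharpe = (r̄ − rf) / σ = (0.6375 − 0.12) / 2.8495 = 0.5175 / 2.8495 = 0.1816

0.18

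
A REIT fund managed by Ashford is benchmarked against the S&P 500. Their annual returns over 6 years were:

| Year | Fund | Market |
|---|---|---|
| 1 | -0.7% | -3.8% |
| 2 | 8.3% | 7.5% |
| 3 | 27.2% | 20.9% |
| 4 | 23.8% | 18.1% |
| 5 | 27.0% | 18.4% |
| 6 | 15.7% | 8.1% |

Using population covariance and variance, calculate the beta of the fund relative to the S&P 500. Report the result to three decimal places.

r̄p = 16.8833%,  r̄m = 11.5333%
Cov = Σ(rp − r̄p)(rm − r̄m) / 6 = 86.6356
Var(rm) = Σ(rm − r̄m)² / 6 = 73.5289
β = Cov / Var = 86.6356 / 73.5289 = 1.1783

1.178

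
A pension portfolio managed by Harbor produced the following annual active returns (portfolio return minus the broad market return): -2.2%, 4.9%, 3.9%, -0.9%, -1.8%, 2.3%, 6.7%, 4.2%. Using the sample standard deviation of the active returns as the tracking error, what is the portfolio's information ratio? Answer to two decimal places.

0.63

r̄ = (-2.2 + 4.9 + 3.9 − 0.9 − 1.8 + 2.3 + 6.7 + 4.2) / 8 = 2.1375%
Σ(r − r̄)² = 79.3788; sample σ = √(79.3788/7) = 3.3675%
IR = r̄ / tracking error = 2.1375 / 3.3675 = 0.6347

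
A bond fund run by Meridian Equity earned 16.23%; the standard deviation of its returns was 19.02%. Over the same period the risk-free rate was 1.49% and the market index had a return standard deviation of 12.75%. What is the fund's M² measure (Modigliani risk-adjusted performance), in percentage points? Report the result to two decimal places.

11.37

Sharpe = (Rp − Rf) / σp = (16.23% − 1.49%) / 19.02% = 0.7750
M² = Rf + Sharpe × σm = 1.49% + 0.7750 × 12.75% = 11.3713%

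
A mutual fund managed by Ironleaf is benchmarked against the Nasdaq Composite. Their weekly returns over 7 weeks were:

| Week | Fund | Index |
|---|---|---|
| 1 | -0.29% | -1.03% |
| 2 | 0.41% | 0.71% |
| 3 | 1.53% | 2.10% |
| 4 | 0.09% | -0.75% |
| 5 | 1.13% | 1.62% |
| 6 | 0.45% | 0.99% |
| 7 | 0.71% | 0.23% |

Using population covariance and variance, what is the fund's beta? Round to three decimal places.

0.490

r̄p = 0.5757%,  r̄m = 0.5529%
Cov = Σ(rp − r̄p)(rm − r̄m) / 7 = 0.5638
Var(rm) = Σ(rm − r̄m)² / 7 = 1.1508
β = Cov / Var = 0.5638 / 1.1508 = 0.4899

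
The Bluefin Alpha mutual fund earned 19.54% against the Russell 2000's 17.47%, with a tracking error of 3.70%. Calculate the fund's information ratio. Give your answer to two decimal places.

0.56

IR = (Rp − Rb) / TE = (19.54% − 17.47%) / 3.70% = 2.07% / 3.70% = 0.5595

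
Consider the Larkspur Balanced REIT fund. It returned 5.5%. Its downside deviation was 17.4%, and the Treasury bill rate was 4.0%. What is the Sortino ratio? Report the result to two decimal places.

Sortino = (Rp − Rf) / σd = (5.5% − 4.0%) / 17.4% = 1.50% / 17.4% = 0.0862

0.09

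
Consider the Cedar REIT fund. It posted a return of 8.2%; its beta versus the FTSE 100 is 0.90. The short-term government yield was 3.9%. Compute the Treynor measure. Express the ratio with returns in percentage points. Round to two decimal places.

4.78

Treynor = (Rp − Rf) / β = (8.2% − 3.9%) / 0.90 = 4.30 / 0.90 = 4.7778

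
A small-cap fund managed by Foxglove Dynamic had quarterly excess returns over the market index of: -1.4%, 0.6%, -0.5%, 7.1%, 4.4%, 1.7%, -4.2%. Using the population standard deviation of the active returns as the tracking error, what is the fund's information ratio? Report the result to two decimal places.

μ = (-1.4 + 0.6 − 0.5 + 7.1 + 4.4 + 1.7 − 4.2) / 7 = 7.70 / 7 = 1.1000%
Σ(r − μ)² = 84.4000; population σ = √(84.4000/7) = 3.4723%
IR = μ / tracking error = 1.1000 / 3.4723 = 0.3168

0.32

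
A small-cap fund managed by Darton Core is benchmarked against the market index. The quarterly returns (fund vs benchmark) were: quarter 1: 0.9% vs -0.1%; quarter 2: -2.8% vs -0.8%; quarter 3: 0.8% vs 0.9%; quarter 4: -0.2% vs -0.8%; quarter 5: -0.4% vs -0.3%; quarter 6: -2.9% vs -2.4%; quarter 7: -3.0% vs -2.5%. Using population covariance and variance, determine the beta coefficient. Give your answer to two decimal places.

1.23

r̄p = -1.0857%,  r̄m = -0.8571%
Cov = Σ(rp − r̄p)(rm − r̄m) / 7 = 1.5851
Var(rm) = Σ(rm − r̄m)² / 7 = 1.2939
β = Cov / Var = 1.5851 / 1.2939 = 1.2251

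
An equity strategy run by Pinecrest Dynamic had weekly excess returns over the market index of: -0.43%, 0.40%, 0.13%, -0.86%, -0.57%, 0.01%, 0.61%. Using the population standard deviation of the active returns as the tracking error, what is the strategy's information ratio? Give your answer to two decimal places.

r̄ = (-0.43 + 0.4 + 0.13 − 0.86 − 0.57 + 0.01 + 0.61) / 7 = -0.1014%
Population σ = √[Σ(r − r̄)² / 7] = √[1.7265 / 7] = √0.2466 = 0.4966%
IR = r̄ / tracking error = -0.1014 / 0.4966 = -0.2042

-0.20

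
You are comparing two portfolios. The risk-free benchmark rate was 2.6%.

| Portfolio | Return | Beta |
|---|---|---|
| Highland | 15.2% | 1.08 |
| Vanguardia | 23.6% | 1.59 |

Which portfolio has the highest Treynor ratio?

Highland: Treynor = (15.2% − 2.6%) / 1.08 = 11.667
Vanguardia: Treynor = (23.6% − 2.6%) / 1.59 = 13.208
Highest: Vanguardia (13.208).

Vanguardia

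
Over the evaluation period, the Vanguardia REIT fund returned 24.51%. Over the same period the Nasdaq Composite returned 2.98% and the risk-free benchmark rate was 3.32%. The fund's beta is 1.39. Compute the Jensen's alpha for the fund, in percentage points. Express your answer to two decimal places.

21.66

CAPM expected return = Rf + β(Rm − Rf) = 3.32% + 1.39 × (2.98% − 3.32%) = 3.32 + 1.39 × -0.34 = 2.8474%
Jensen's α = Rp − E[R] = 24.51% − 2.8474% = 21.6626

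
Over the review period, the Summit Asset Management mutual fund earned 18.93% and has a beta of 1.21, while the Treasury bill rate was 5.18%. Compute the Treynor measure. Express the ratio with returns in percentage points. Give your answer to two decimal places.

Treynor = (Rp − Rf) / β = (18.93% − 5.18%) / 1.21 = 13.75 / 1.21 = 11.3636

11.36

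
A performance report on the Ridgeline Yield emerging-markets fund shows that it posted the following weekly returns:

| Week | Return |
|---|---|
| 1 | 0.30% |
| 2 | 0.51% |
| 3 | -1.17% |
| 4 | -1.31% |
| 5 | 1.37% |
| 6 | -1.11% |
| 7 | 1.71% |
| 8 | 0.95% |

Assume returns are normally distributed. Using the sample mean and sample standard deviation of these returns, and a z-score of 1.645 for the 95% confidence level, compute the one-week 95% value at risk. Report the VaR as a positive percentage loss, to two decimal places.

μ = (0.3 + 0.51 − 1.17 − 1.31 + 1.37 − 1.11 + 1.71 + 0.95) / 8 = 1.250 / 8 = 0.1563%
Sample σ = √[Σ(r − μ)² / 7] = √[10.1754 / 7] = √1.4536 = 1.2057%
VaR = −(μ − z·σ) = −(0.1563 − 1.645 × 1.2057) = −(-1.8271) = 1.8271%

1.83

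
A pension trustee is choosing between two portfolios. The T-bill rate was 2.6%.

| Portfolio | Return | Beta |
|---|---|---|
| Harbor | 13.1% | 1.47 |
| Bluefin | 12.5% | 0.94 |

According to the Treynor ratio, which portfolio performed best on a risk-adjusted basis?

Harbor: Treynor = (13.1% − 2.6%) / 1.47 = 7.143
Bluefin: Treynor = (12.5% − 2.6%) / 0.94 = 10.532
Highest: Bluefin (10.532).

Bluefin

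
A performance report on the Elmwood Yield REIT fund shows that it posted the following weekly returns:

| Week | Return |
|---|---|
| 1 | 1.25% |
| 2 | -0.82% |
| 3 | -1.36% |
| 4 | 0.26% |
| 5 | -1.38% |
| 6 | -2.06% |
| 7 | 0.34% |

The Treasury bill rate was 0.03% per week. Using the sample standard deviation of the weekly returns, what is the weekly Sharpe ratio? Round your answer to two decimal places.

μ = (1.25 − 0.82 − 1.36 + 0.26 − 1.38 − 2.06 + 0.34) / 7 = -0.5386%
Sample std dev = √[8.3853 / 6] = 1.1822%
Sharpe = (μ − rf) / σ = (-0.5386 − 0.03) / 1.1822 = -0.5686 / 1.1822 = -0.4810

-0.48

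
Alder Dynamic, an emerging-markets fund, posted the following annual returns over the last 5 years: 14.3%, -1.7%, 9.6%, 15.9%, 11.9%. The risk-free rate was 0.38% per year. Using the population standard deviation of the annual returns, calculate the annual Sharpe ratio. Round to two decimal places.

r̄ = (14.3 − 1.7 + 9.6 + 15.9 + 11.9) / 5 = 50.00 / 5 = 10.0000%
Σ(r − r̄)² = (14.3 − 10.0000)² + (-1.7 − 10.0000)² + (9.6 − 10.0000)² + … = 193.9600
population σ = √(193.9600 / 5) = √38.7920 = 6.2283%
Sharpe = (r̄ − rf) / σ = (10.0000 − 0.38) / 6.2283 = 9.6200 / 6.2283 = 1.5446

1.54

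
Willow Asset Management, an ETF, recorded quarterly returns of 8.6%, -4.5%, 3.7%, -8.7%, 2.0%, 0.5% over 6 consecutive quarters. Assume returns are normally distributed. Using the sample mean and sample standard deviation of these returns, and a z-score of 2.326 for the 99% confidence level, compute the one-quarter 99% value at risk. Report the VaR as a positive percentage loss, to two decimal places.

13.97

μ = (8.6 − 4.5 + 3.7 − 8.7 + 2 + 0.5) / 6 = 0.2667%
Sample σ = √[Σ(r − μ)² / 5] = √[187.4133 / 5] = √37.4827 = 6.1223%
VaR = −(μ − z·σ) = −(0.2667 − 2.326 × 6.1223) = −(-13.9738) = 13.9738%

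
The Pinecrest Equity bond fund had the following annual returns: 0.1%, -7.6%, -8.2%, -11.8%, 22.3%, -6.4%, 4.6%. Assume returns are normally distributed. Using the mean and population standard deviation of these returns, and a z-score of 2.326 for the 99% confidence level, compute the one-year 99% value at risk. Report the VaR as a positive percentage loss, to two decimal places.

Mean return r̄ = -7.00 / 7 = -1.0000%
Population std dev = √[816.6600 / 7] = 10.8012%
VaR = −(r̄ − z·σ) = −(-1.0000 − 2.326 × 10.8012) = −(-26.1236) = 26.1236%

26.12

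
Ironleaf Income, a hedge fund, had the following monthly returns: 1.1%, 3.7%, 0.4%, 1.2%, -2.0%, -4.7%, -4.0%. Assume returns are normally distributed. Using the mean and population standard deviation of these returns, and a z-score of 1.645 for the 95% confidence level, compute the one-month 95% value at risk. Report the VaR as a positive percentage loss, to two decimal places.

5.26

μ = (1.1 + 3.7 + 0.4 + 1.2 − 2 − 4.7 − 4) / 7 = -4.30 / 7 = -0.6143%
Σ(r − μ)² = 55.9486; population σ = √(55.9486/7) = 2.8271%
VaR = −(μ − z·σ) = −(-0.6143 − 1.645 × 2.8271) = −(-5.2649) = 5.2649%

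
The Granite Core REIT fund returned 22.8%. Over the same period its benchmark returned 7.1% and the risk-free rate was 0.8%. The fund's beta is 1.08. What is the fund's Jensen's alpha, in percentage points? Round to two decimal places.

15.20

CAPM expected return = Rf + β(Rm − Rf) = 0.8% + 1.08 × (7.1% − 0.8%) = 0.8 + 1.08 × 6.30 = 7.6040%
Jensen's α = Rp − E[R] = 22.8% − 7.6040% = 15.1960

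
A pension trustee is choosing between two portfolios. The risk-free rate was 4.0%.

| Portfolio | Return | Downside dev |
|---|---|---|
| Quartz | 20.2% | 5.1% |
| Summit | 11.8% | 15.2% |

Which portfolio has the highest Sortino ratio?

Quartz

Quartz: Sortino ratio = (20.2% − 4.0%) / 5.1% = 3.176
Summit: Sortino ratio = (11.8% − 4.0%) / 15.2% = 0.513
Highest: Quartz (3.176).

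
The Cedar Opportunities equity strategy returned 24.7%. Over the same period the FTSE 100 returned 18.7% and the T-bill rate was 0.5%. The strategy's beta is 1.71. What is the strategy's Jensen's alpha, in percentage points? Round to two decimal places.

CAPM expected return = Rf + β(Rm − Rf) = 0.5% + 1.71 × (18.7% − 0.5%) = 0.5 + 1.71 × 18.20 = 31.6220%
Jensen's α = Rp − E[R] = 24.7% − 31.6220% = -6.9220

-6.92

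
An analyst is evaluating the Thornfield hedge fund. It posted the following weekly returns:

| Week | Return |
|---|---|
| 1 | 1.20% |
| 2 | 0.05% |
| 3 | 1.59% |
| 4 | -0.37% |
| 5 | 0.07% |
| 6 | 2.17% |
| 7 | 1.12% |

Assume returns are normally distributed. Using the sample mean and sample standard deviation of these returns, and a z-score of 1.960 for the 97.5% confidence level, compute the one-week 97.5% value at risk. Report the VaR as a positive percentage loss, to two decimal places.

Mean return r̄ = 5.830 / 7 = 0.8329%
Sample std dev = √[5.2201 / 6] = 0.9327%
VaR = −(r̄ − z·σ) = −(0.8329 − 1.960 × 0.9327) = −(-0.9952) = 0.9952%

1.00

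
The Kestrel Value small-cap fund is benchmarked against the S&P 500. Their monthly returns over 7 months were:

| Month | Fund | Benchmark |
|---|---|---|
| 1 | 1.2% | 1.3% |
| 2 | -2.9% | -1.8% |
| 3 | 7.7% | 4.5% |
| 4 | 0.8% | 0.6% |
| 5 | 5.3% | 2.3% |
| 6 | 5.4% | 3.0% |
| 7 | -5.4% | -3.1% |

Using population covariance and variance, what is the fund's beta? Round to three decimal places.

r̄p = 1.7286%,  r̄m = 0.9714%
Cov = Σ(rp − r̄p)(rm − r̄m) / 7 = 10.7551
Var(rm) = Σ(rm − r̄m)² / 7 = 6.1192
β = Cov / Var = 10.7551 / 6.1192 = 1.7576

1.758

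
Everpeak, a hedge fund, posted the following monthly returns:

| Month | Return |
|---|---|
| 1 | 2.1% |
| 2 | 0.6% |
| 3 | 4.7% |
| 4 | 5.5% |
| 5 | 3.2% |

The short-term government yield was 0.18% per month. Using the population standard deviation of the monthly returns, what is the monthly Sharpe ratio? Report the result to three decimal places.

r̄ = (2.1 + 0.6 + 4.7 + 5.5 + 3.2) / 5 = 3.2200%
Σ(r − r̄)² = 15.5080; population σ = √(15.5080/5) = 1.7611%
Sharpe = (r̄ − rf) / σ = (3.2200 − 0.18) / 1.7611 = 3.0400 / 1.7611 = 1.7262

1.726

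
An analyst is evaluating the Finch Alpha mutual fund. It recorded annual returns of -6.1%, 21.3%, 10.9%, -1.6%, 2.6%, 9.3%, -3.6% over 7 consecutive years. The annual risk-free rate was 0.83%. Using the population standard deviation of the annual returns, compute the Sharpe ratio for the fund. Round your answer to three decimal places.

0.429

μ = (-6.1 + 21.3 + 10.9 − 1.6 + 2.6 + 9.3 − 3.6) / 7 = 4.6857%
Population std dev = √[564.7886 / 7] = 8.9824%
Sharpe = (μ − rf) / σ = (4.6857 − 0.83) / 8.9824 = 3.8557 / 8.9824 = 0.4293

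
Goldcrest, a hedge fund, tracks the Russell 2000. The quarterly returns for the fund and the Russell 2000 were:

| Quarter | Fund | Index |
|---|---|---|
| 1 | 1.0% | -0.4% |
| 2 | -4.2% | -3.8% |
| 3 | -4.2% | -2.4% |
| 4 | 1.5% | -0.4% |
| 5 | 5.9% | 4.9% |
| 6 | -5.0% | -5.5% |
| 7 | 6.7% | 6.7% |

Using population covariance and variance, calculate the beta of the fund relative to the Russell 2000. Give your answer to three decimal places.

r̄p = 0.2429%,  r̄m = -0.1286%
Cov = Σ(rp − r̄p)(rm − r̄m) / 7 = 18.0798
Var(rm) = Σ(rm − r̄m)² / 7 = 17.0792
β = Cov / Var = 18.0798 / 17.0792 = 1.0586

1.059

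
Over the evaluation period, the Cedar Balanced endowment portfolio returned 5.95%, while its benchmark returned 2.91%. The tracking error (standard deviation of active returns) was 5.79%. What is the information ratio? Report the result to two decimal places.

IR = (Rp − Rb) / TE = (5.95% − 2.91%) / 5.79% = 3.04% / 5.79% = 0.5250

0.53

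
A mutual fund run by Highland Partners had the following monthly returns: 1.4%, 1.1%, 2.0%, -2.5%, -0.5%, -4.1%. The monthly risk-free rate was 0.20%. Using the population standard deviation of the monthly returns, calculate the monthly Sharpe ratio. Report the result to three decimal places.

r̄ = (1.4 + 1.1 + 2 − 2.5 − 0.5 − 4.1) / 6 = -0.4333%
Population std dev = √[29.3533 / 6] = 2.2118%
Sharpe = (r̄ − rf) / σ = (-0.4333 − 0.2) / 2.2118 = -0.6333 / 2.2118 = -0.2863

-0.286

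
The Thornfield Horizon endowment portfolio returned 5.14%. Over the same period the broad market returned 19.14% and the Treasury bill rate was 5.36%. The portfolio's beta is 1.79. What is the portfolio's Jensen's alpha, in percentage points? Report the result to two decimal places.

-24.89

CAPM expected return = Rf + β(Rm − Rf) = 5.36% + 1.79 × (19.14% − 5.36%) = 5.36 + 1.79 × 13.78 = 30.0262%
Jensen's α = Rp − E[R] = 5.14% − 30.0262% = -24.8862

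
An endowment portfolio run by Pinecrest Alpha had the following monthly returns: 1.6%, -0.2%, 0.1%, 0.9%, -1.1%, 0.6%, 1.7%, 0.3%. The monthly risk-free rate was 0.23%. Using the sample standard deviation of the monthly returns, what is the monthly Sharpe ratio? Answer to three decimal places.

Mean return μ = 3.90 / 8 = 0.4875%
Σ(r − μ)² = 6.0688; sample σ = √(6.0688/7) = 0.9311%
Sharpe = (μ − rf) / σ = (0.4875 − 0.23) / 0.9311 = 0.2575 / 0.9311 = 0.2766

0.277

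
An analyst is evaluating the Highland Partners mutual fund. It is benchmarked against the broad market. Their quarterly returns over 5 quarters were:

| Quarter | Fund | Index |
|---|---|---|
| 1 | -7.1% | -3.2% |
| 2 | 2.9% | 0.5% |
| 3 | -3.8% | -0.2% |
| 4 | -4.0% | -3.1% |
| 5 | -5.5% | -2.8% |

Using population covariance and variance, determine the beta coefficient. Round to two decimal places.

r̄p = -3.5000%,  r̄m = -1.7600%
Cov = Σ(rp − r̄p)(rm − r̄m) / 5 = 4.3860
Var(rm) = Σ(rm − r̄m)² / 5 = 2.4984
β = Cov / Var = 4.3860 / 2.4984 = 1.7555

1.76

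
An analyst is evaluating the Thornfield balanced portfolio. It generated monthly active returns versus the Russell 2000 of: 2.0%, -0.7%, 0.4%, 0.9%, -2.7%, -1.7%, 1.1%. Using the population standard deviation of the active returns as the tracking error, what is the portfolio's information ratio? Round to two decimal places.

Mean return μ = -0.70 / 7 = -0.1000%
Population σ = √[Σ(r − μ)² / 7] = √[16.7800 / 7] = √2.3971 = 1.5483%
IR = μ / tracking error = -0.1000 / 1.5483 = -0.0646

-0.06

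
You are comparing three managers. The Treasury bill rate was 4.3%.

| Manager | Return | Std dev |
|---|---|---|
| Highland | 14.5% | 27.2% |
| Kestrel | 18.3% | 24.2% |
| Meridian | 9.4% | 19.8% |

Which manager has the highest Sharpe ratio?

Highland: Sharpe ratio = (14.5% − 4.3%) / 27.2% = 0.375
Kestrel: Sharpe ratio = (18.3% − 4.3%) / 24.2% = 0.579
Meridian: Sharpe ratio = (9.4% − 4.3%) / 19.8% = 0.258
Highest: Kestrel (0.579).

Kestrel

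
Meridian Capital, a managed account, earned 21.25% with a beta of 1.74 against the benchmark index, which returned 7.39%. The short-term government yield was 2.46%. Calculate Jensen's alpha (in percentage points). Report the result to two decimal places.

10.21

CAPM expected return = Rf + β(Rm − Rf) = 2.46% + 1.74 × (7.39% − 2.46%) = 2.46 + 1.74 × 4.93 = 11.0382%
Jensen's α = Rp − E[R] = 21.25% − 11.0382% = 10.2118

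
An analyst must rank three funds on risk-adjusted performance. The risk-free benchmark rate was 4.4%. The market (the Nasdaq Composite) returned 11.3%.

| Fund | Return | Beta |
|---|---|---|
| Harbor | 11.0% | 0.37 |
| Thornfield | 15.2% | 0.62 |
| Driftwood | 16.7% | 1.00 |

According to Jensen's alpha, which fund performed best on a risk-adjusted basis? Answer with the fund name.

Harbor: α = 11.0% − [4.4% + 0.37 × (11.3% − 4.4%)] = 4.047
Thornfield: α = 15.2% − [4.4% + 0.62 × (11.3% − 4.4%)] = 6.522
Driftwood: α = 16.7% − [4.4% + 1.00 × (11.3% − 4.4%)] = 5.400
Highest: Thornfield (6.522).

Thornfield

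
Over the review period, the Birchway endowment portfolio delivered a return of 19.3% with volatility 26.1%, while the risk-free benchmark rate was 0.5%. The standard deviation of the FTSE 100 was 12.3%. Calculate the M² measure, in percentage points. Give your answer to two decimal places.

9.36

Sharpe = (Rp − Rf) / σp = (19.3% − 0.5%) / 26.1% = 0.7203
M² = Rf + Sharpe × σm = 0.5% + 0.7203 × 12.3% = 9.3597%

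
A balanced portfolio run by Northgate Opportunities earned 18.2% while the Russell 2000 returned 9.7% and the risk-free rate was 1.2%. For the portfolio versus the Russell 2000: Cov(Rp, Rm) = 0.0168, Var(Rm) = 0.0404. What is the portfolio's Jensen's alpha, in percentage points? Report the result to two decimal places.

13.47

β = Cov / Var = 0.0168 / 0.0404 = 0.4158
E[R] = Rf + β(Rm − Rf) = 1.2% + 0.4158 × (9.7% − 1.2%) = 4.7343%
α = Rp − E[R] = 18.2% − 4.7343% = 13.4657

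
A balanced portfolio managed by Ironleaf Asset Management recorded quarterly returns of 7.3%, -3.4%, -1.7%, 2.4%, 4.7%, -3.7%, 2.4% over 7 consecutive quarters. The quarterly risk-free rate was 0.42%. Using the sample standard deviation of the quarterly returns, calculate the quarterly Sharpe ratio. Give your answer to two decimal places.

0.17

r̄ = (7.3 − 3.4 − 1.7 + 2.4 + 4.7 − 3.7 + 2.4) / 7 = 8.00 / 7 = 1.1429%
Sample σ = √[Σ(r − r̄)² / 6] = √[105.8971 / 6] = √17.6495 = 4.2011%
Sharpe = (r̄ − rf) / σ = (1.1429 − 0.42) / 4.2011 = 0.7229 / 4.2011 = 0.1721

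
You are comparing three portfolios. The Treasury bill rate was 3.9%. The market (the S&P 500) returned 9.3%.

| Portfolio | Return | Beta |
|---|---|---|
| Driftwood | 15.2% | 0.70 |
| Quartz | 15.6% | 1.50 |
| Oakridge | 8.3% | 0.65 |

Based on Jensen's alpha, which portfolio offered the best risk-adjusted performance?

Driftwood

Driftwood: α = 15.2% − [3.9% + 0.70 × (9.3% − 3.9%)] = 7.520
Quartz: α = 15.6% − [3.9% + 1.50 × (9.3% − 3.9%)] = 3.600
Oakridge: α = 8.3% − [3.9% + 0.65 × (9.3% − 3.9%)] = 0.890
Highest: Driftwood (7.520).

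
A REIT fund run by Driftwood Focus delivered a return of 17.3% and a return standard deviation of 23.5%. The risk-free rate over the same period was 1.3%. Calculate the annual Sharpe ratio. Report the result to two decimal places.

Sharpe = (Rp − Rf) / σp = (17.3% − 1.3%) / 23.5% = 16.00% / 23.5% = 0.6809

0.68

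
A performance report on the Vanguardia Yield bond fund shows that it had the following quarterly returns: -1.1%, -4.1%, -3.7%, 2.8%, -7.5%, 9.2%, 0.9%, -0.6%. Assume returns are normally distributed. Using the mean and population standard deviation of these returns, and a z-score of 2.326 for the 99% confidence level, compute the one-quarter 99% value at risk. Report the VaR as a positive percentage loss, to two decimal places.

r̄ = (-1.1 − 4.1 − 3.7 + 2.8 − 7.5 + 9.2 + 0.9 − 0.6) / 8 = -4.10 / 8 = -0.5125%
Σ(r − r̄)² = 179.5088; population σ = √(179.5088/8) = 4.7369%
VaR = −(r̄ − z·σ) = −(-0.5125 − 2.326 × 4.7369) = −(-11.5305) = 11.5305%

11.53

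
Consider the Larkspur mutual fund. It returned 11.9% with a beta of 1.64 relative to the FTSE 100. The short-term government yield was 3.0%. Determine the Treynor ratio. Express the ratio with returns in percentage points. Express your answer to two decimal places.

5.43

Treynor = (Rp − Rf) / β = (11.9% − 3.0%) / 1.64 = 8.90 / 1.64 = 5.4268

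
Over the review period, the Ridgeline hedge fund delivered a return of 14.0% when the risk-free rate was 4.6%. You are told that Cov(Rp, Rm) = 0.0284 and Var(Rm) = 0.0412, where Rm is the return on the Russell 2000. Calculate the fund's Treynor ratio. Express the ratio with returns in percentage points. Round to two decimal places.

13.64

β = Cov / Var = 0.0284 / 0.0412 = 0.6893
Treynor = (Rp − Rf) / β = (14.0% − 4.6%) / 0.6893 = 9.40 / 0.6893 = 13.6370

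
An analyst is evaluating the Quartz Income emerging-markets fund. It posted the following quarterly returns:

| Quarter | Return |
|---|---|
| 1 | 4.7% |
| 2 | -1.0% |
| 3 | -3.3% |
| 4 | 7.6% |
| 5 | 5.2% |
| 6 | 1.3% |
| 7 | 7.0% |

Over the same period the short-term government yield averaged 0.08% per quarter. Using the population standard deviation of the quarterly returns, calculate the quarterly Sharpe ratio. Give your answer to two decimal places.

Mean return r̄ = 21.50 / 7 = 3.0714%
Σ(r − r̄)² = 103.4343; population σ = √(103.4343/7) = 3.8440%
Sharpe = (r̄ − rf) / σ = (3.0714 − 0.08) / 3.8440 = 2.9914 / 3.8440 = 0.7782

0.78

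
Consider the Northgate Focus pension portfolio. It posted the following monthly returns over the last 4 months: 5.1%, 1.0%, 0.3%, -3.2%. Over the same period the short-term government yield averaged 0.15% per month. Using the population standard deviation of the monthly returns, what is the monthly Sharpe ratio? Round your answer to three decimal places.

Mean return r̄ = 3.20 / 4 = 0.8000%
Population std dev = √[34.7800 / 4] = 2.9487%
Sharpe = (r̄ − rf) / σ = (0.8000 − 0.15) / 2.9487 = 0.6500 / 2.9487 = 0.2204

0.220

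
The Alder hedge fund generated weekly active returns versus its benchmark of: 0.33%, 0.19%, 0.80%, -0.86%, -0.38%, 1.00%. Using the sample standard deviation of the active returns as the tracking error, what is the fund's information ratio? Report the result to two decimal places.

0.26

μ = (0.33 + 0.19 + 0.8 − 0.86 − 0.38 + 1) / 6 = 0.1800%
Σ(r − μ)² = (0.33 − 0.1800)² + (0.19 − 0.1800)² + (0.8 − 0.1800)² + … = 2.4746
sample σ = √(2.4746 / 5) = √0.4949 = 0.7035%
IR = μ / tracking error = 0.1800 / 0.7035 = 0.2559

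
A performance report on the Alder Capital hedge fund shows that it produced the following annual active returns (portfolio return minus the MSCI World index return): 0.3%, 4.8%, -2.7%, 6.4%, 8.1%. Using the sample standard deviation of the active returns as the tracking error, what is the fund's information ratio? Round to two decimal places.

Mean return r̄ = 16.90 / 5 = 3.3800%
Σ(r − r̄)² = (0.3 − 3.3800)² + (4.8 − 3.3800)² + (-2.7 − 3.3800)² + … = 79.8680
σ = √[79.8680 / 4] = 4.4684%
IR = r̄ / tracking error = 3.3800 / 4.4684 = 0.7564

0.76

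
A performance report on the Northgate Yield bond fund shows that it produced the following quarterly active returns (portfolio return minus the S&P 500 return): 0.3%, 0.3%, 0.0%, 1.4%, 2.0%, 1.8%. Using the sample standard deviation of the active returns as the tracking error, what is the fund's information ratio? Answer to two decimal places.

r̄ = (0.3 + 0.3 + 0 + 1.4 + 2 + 1.8) / 6 = 5.80 / 6 = 0.9667%
Sample σ = √[Σ(r − r̄)² / 5] = √[3.7733 / 5] = √0.7547 = 0.8687%
IR = r̄ / tracking error = 0.9667 / 0.8687 = 1.1128

1.11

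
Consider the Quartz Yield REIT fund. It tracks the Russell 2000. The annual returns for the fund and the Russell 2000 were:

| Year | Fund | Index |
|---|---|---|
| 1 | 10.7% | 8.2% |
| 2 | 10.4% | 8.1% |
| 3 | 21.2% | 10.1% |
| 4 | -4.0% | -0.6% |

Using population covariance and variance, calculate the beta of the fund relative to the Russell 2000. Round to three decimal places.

r̄p = 9.5750%,  r̄m = 6.4500%
Cov = Σ(rp − r̄p)(rm − r̄m) / 4 = 35.3663
Var(rm) = Σ(rm − r̄m)² / 4 = 17.2025
β = Cov / Var = 35.3663 / 17.2025 = 2.0559

2.056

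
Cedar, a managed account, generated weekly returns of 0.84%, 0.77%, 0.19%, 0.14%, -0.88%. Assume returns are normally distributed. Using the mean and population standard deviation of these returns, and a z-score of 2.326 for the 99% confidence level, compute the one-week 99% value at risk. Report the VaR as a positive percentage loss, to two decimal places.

μ = (0.84 + 0.77 + 0.19 + 0.14 − 0.88) / 5 = 0.2120%
Population σ = √[Σ(r − μ)² / 5] = √[1.9039 / 5] = √0.3808 = 0.6171%
VaR = −(μ − z·σ) = −(0.2120 − 2.326 × 0.6171) = −(-1.2234) = 1.2234%

1.22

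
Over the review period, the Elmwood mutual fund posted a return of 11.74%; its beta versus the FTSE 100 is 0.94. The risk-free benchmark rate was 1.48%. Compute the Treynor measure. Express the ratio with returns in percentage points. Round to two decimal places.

10.91

Treynor = (Rp − Rf) / β = (11.74% − 1.48%) / 0.94 = 10.26 / 0.94 = 10.9149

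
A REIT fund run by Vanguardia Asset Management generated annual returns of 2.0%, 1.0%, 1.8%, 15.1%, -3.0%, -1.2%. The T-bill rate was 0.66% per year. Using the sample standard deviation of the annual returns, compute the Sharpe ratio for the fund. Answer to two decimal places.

μ = (2 + 1 + 1.8 + 15.1 − 3 − 1.2) / 6 = 2.6167%
Sample std dev = √[205.6083 / 5] = 6.4126%
Sharpe = (μ − rf) / σ = (2.6167 − 0.66) / 6.4126 = 1.9567 / 6.4126 = 0.3051

0.31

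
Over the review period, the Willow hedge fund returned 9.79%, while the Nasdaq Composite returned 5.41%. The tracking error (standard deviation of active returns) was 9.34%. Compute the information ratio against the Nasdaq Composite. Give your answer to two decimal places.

IR = (Rp − Rb) / TE = (9.79% − 5.41%) / 9.34% = 4.38% / 9.34% = 0.4690

0.47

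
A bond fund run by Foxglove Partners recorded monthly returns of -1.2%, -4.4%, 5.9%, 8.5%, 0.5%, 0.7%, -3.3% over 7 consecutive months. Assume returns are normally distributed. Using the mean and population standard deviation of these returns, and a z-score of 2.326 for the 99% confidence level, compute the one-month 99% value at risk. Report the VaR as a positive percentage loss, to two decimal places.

r̄ = (-1.2 − 4.4 + 5.9 + 8.5 + 0.5 + 0.7 − 3.3) / 7 = 6.70 / 7 = 0.9571%
Population std dev = √[133.0771 / 7] = 4.3602%
VaR = −(r̄ − z·σ) = −(0.9571 − 2.326 × 4.3602) = −(-9.1847) = 9.1847%

9.18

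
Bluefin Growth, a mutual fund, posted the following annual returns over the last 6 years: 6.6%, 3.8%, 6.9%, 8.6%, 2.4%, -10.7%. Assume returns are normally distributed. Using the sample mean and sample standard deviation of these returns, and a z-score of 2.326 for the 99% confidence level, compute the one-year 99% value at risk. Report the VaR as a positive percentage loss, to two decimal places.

r̄ = (6.6 + 3.8 + 6.9 + 8.6 + 2.4 − 10.7) / 6 = 2.9333%
Σ(r − r̄)² = (6.6 − 2.9333)² + (3.8 − 2.9333)² + … = 248.1933
σ = √[248.1933 / 5] = 7.0455%
VaR = −(r̄ − z·σ) = −(2.9333 − 2.326 × 7.0455) = −(-13.4545) = 13.4545%

13.45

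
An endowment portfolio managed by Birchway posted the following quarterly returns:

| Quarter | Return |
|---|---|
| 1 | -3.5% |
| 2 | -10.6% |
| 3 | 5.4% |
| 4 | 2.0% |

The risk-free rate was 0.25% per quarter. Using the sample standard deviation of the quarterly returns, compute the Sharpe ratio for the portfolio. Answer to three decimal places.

μ = (-3.5 − 10.6 + 5.4 + 2) / 4 = -1.6750%
Σ(r − μ)² = (-3.5 − (-1.6750))² + (-10.6 − (-1.6750))² + … = 146.5475
sample σ = √(146.5475 / 3) = √48.8492 = 6.9892%
Sharpe = (μ − rf) / σ = (-1.6750 − 0.25) / 6.9892 = -1.9250 / 6.9892 = -0.2754

-0.275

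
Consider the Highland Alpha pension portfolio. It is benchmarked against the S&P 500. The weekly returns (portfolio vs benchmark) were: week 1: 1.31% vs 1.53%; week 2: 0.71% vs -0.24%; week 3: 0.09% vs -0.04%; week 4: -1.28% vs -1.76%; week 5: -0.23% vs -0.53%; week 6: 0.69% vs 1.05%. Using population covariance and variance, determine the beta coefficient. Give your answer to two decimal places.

r̄p = 0.2150%,  r̄m = 0.0017%
Cov = Σ(rp − r̄p)(rm − r̄m) / 6 = 0.8212
Var(rm) = Σ(rm − r̄m)² / 6 = 1.1468
β = Cov / Var = 0.8212 / 1.1468 = 0.7161

0.72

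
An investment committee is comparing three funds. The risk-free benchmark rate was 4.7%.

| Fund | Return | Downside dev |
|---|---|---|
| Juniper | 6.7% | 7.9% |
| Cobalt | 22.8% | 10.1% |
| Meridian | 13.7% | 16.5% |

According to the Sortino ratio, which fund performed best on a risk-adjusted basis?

Juniper: Sortino ratio = (6.7% − 4.7%) / 7.9% = 0.253
Cobalt: Sortino ratio = (22.8% − 4.7%) / 10.1% = 1.792
Meridian: Sortino ratio = (13.7% − 4.7%) / 16.5% = 0.545
Highest: Cobalt (1.792).

Cobalt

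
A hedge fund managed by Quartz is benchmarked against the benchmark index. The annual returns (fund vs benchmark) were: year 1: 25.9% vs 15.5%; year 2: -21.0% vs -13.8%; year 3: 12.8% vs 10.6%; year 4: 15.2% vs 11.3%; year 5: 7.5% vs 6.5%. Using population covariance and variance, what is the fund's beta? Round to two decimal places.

r̄p = 8.0800%,  r̄m = 6.0200%
Cov = Σ(rp − r̄p)(rm − r̄m) / 5 = 160.8464
Var(rm) = Σ(rm − r̄m)² / 5 = 106.3576
β = Cov / Var = 160.8464 / 106.3576 = 1.5123

1.51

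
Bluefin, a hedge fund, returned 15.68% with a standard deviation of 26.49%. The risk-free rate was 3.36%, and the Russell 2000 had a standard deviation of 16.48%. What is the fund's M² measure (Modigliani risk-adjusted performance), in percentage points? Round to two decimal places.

Sharpe = (Rp − Rf) / σp = (15.68% − 3.36%) / 26.49% = 0.4651
M² = Rf + Sharpe × σm = 3.36% + 0.4651 × 16.48% = 11.0248%

11.02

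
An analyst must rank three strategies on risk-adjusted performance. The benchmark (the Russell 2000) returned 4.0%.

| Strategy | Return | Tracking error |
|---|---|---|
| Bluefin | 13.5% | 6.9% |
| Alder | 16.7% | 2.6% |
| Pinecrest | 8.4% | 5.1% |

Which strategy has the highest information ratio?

Alder

Bluefin: IR = (13.5% − 4.0%) / 6.9% = 1.377
Alder: IR = (16.7% − 4.0%) / 2.6% = 4.885
Pinecrest: IR = (8.4% − 4.0%) / 5.1% = 0.863
Highest: Alder (4.885).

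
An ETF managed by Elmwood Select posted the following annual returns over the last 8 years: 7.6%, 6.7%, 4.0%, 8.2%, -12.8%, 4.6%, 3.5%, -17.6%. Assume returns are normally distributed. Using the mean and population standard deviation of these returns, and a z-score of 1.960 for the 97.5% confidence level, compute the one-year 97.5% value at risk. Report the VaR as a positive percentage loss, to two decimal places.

17.69

r̄ = (7.6 + 6.7 + 4 + 8.2 − 12.8 + 4.6 + 3.5 − 17.6) / 8 = 4.20 / 8 = 0.5250%
Population σ = √[Σ(r − r̄)² / 8] = √[690.6950 / 8] = √86.3369 = 9.2918%
VaR = −(r̄ − z·σ) = −(0.5250 − 1.960 × 9.2918) = −(-17.6869) = 17.6869%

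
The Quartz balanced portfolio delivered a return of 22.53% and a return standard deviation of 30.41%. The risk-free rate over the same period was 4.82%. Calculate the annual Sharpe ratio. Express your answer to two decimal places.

0.58

Sharpe = (Rp − Rf) / σp = (22.53% − 4.82%) / 30.41% = 17.71% / 30.41% = 0.5824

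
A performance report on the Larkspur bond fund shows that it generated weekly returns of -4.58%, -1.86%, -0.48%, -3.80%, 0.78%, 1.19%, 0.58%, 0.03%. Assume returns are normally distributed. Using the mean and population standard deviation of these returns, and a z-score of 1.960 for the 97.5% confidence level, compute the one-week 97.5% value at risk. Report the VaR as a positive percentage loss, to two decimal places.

5.01

μ = (-4.58 − 1.86 − 0.48 − 3.8 + 0.78 + 1.19 + 0.58 + 0.03) / 8 = -1.0175%
Σ(r − μ)² = (-4.58 − (-1.0175))² + (-1.86 − (-1.0175))² + (-0.48 − (-1.0175))² + … = 33.1858
population σ = √(33.1858 / 8) = √4.1482 = 2.0367%
VaR = −(μ − z·σ) = −(-1.0175 − 1.960 × 2.0367) = −(-5.0094) = 5.0094%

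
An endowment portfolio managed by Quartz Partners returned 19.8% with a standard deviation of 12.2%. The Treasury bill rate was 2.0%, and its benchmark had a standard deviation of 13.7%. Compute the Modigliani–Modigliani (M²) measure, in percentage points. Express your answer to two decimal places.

Sharpe = (Rp − Rf) / σp = (19.8% − 2.0%) / 12.2% = 1.4590
M² = Rf + Sharpe × σm = 2.0% + 1.4590 × 13.7% = 21.9883%

21.99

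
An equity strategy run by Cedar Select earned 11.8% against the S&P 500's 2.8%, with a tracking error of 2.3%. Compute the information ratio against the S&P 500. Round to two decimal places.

3.91

IR = (Rp − Rb) / TE = (11.8% − 2.8%) / 2.3% = 9.00% / 2.3% = 3.9130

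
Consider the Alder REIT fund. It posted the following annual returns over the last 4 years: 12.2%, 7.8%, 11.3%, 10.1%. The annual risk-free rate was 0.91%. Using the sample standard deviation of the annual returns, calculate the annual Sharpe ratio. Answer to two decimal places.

4.95

Mean return μ = 41.40 / 4 = 10.3500%
Σ(r − μ)² = (12.2 − 10.3500)² + (7.8 − 10.3500)² + (11.3 − 10.3500)² + … = 10.8900
σ = √[10.8900 / 3] = 1.9053%
Sharpe = (μ − rf) / σ = (10.3500 − 0.91) / 1.9053 = 9.4400 / 1.9053 = 4.9546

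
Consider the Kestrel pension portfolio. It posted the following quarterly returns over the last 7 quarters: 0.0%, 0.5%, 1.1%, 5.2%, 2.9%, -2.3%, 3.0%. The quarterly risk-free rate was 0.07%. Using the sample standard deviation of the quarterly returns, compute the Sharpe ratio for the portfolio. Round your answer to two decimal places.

r̄ = (0 + 0.5 + 1.1 + 5.2 + 2.9 − 2.3 + 3) / 7 = 10.40 / 7 = 1.4857%
Σ(r − r̄)² = (0 − 1.4857)² + (0.5 − 1.4857)² + (1.1 − 1.4857)² + … = 35.7486
σ = √[35.7486 / 6] = 2.4409%
Sharpe = (r̄ − rf) / σ = (1.4857 − 0.07) / 2.4409 = 1.4157 / 2.4409 = 0.5800

0.58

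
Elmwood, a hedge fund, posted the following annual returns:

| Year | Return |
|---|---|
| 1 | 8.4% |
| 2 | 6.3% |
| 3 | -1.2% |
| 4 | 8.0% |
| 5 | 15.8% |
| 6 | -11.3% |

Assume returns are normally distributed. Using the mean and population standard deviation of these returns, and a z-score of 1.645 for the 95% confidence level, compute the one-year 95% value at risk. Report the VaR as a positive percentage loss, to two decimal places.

9.76

r̄ = (8.4 + 6.3 − 1.2 + 8 + 15.8 − 11.3) / 6 = 4.3333%
Population σ = √[Σ(r − r̄)² / 6] = √[440.3533 / 6] = √73.3922 = 8.5669%
VaR = −(r̄ − z·σ) = −(4.3333 − 1.645 × 8.5669) = −(-9.7593) = 9.7593%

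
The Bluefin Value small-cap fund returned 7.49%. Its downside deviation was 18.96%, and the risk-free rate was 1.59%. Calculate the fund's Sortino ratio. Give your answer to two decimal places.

Sortino = (Rp − Rf) / σd = (7.49% − 1.59%) / 18.96% = 5.90% / 18.96% = 0.3112

0.31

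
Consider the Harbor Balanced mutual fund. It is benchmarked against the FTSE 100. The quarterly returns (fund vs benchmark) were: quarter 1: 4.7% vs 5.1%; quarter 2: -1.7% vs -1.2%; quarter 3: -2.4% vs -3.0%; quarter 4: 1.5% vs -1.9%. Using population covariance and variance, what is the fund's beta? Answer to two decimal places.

r̄p = 0.5250%,  r̄m = -0.2500%
Cov = Σ(rp − r̄p)(rm − r̄m) / 4 = 7.7213
Var(rm) = Σ(rm − r̄m)² / 4 = 9.9525
β = Cov / Var = 7.7213 / 9.9525 = 0.7758

0.78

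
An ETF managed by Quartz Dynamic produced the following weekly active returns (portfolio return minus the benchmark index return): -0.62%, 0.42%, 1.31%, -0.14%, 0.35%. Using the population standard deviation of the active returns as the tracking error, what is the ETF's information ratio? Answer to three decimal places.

μ = (-0.62 + 0.42 + 1.31 − 0.14 + 0.35) / 5 = 1.320 / 5 = 0.2640%
Σ(r − μ)² = 2.0705; population σ = √(2.0705/5) = 0.6435%
IR = μ / tracking error = 0.2640 / 0.6435 = 0.4103

0.410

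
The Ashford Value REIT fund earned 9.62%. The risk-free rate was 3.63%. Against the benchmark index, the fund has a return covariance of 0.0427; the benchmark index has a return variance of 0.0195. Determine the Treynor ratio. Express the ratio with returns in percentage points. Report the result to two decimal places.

2.74

β = Cov / Var = 0.0427 / 0.0195 = 2.1897
Treynor = (Rp − Rf) / β = (9.62% − 3.63%) / 2.1897 = 5.99 / 2.1897 = 2.7355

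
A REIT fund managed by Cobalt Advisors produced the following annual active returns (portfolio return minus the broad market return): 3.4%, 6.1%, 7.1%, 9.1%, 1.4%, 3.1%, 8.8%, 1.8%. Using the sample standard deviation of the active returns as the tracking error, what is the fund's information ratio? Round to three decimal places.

1.659

r̄ = (3.4 + 6.1 + 7.1 + 9.1 + 1.4 + 3.1 + 8.8 + 1.8) / 8 = 40.80 / 8 = 5.1000%
Σ(r − r̄)² = (3.4 − 5.1000)² + (6.1 − 5.1000)² + … = 66.1600
σ = √[66.1600 / 7] = 3.0743%
IR = r̄ / tracking error = 5.1000 / 3.0743 = 1.6589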